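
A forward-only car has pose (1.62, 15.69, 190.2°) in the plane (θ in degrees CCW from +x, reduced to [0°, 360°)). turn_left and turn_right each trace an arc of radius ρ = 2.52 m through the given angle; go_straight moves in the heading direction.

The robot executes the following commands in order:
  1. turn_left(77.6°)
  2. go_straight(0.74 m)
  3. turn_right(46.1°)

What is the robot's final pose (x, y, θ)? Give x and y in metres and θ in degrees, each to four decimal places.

(-1.3221, 10.7823, 221.7000°)

set_pose: (x, y, θ) = (1.6200, 15.6900, 190.2000°), ρ = 2.52
turn_left(77.6°): centre at ρ to the left, rotate +77.6° → (-0.4519, 13.3066, 267.8000°)
go_straight(0.74): x += 0.74·cos θ, y += 0.74·sin θ → (-0.4803, 12.5671, 267.8000°)
turn_right(46.1°): centre at ρ to the right, rotate −46.1° → (-1.3221, 10.7823, 221.7000°)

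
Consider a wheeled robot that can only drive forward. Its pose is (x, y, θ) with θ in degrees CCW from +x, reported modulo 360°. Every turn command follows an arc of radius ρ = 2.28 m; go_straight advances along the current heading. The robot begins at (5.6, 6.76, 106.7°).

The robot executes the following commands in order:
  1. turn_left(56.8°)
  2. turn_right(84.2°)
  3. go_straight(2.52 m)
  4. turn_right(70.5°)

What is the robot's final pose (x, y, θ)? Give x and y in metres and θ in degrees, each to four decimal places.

set_pose: (x, y, θ) = (5.6000, 6.7600, 106.7000°), ρ = 2.28
turn_left(56.8°): centre at ρ to the left, rotate +56.8° → (4.0637, 8.2909, 163.5000°)
turn_right(84.2°): centre at ρ to the right, rotate −84.2° → (2.4709, 10.9004, 79.3000°)
go_straight(2.52): x += 2.52·cos θ, y += 2.52·sin θ → (2.9388, 13.3765, 79.3000°)
turn_right(70.5°): centre at ρ to the right, rotate −70.5° → (4.8303, 15.2064, 8.8000°)

(4.8303, 15.2064, 8.8000°)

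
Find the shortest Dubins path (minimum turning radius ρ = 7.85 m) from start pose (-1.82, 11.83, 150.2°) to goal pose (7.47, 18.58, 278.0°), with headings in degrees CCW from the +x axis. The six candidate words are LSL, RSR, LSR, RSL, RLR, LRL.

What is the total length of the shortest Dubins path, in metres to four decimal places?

Let ψ = atan2(Δy, Δx) = atan2(6.75, 9.29) = 36.0017° be the start→goal bearing.
Normalize: d = |goal − start| / ρ = 11.483318/7.85 = 1.462843, α = (θ_start − ψ) mod 360° = 114.1983° = 1.993136 rad, β = (θ_goal − ψ) mod 360° = 241.9983° = 4.223667 rad.
Common terms: sin α = 0.912132, cos α = -0.409896, sin β = -0.882934, cos β = -0.469498, cos(α−β) = -0.612907, d² = 2.139910. Work in radians in the unit-radius frame; every candidate has L = ρ·(t + p + q).
LSL: p² = 2 + d² − 2cos(α−β) + 2d(sin α − sin β) = 10.617524; p = √p² = 3.258454; φ = atan2(cos β − cos α, d + sin α − sin β) = -0.018292 rad; t = (φ − α) mod 2π = 4.271756 rad, q = (β − φ) mod 2π = 4.241960 rad → L = 7.85·(4.271756 + 3.258454 + 4.241960) = 7.85·11.772170 = 92.411537 m
RSR: p² = 2 + d² − 2cos(α−β) + 2d(sin β − sin α) = 0.113924; p = √p² = 0.337527; φ = atan2(cos α − cos β, d − sin α + sin β) = 2.964078 rad; t = (α − φ) mod 2π = 5.312243 rad, q = (φ − β) mod 2π = 5.023597 rad → L = 7.85·(5.312243 + 0.337527 + 5.023597) = 7.85·10.673367 = 83.785928 m
LSR: p² = d² − 2 + 2cos(α−β) + 2d(sin α + sin β) = -1.000478 < 0 → infeasible
RSL: p² = d² − 2 + 2cos(α−β) − 2d(sin α + sin β) = -1.171330 < 0 → infeasible
RLR: c = (6 − d² + 2cos(α−β) + 2d(sin α − sin β))/8 = 0.985759; p = 2π − arccos c = 6.114221 rad; φ = atan2(cos α − cos β, d − sin α + sin β) = 2.964078 rad; t = (α − φ + p/2) mod 2π = 2.086168 rad, q = (α − β − t + p) mod 2π = 1.797522 rad → L = 7.85·(2.086168 + 6.114221 + 1.797522) = 7.85·9.997911 = 78.483602 m
LRL: c = (6 − d² + 2cos(α−β) − 2d(sin α − sin β))/8 = -0.327190; p = 2π − arccos c = 4.379060 rad; φ = atan2(cos β − cos α, d + sin α − sin β) = -0.018292 rad; t = (φ − α + p/2) mod 2π = 0.178101 rad, q = (β − α − t + p) mod 2π = 0.148304 rad → L = 7.85·(0.178101 + 4.379060 + 0.148304) = 7.85·4.705466 = 36.937906 m
Shortest: LRL with L = 36.937906 m ≈ 36.9379 m

36.9379 m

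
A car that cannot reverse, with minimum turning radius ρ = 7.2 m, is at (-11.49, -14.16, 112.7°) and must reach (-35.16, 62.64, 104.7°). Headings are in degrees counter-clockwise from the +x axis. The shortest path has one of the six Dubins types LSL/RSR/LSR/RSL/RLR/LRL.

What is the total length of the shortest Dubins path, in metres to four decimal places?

80.3660 m

Let ψ = atan2(Δy, Δx) = atan2(76.80, -23.67) = 107.1295° be the start→goal bearing.
Normalize: d = |goal − start| / ρ = 80.364849/7.2 = 11.161785, α = (θ_start − ψ) mod 360° = 5.5705° = 0.097224 rad, β = (θ_goal − ψ) mod 360° = 357.5705° = 6.240783 rad.
Common terms: sin α = 0.097071, cos α = 0.995277, sin β = -0.042389, cos β = 0.999101, cos(α−β) = 0.990268, d² = 124.585434. Work in radians in the unit-radius frame; every candidate has L = ρ·(t + p + q).
LSL: p² = 2 + d² − 2cos(α−β) + 2d(sin α − sin β) = 127.718155; p = √p² = 11.301246; φ = atan2(cos β − cos α, d + sin α − sin β) = 0.000338 rad; t = (φ − α) mod 2π = 6.186299 rad, q = (β − φ) mod 2π = 6.240445 rad → L = 7.2·(6.186299 + 11.301246 + 6.240445) = 7.2·23.727990 = 170.841528 m
RSR: p² = 2 + d² − 2cos(α−β) + 2d(sin β − sin α) = 121.491641; p = √p² = 11.022325; φ = atan2(cos α − cos β, d − sin α + sin β) = -0.000347 rad; t = (α − φ) mod 2π = 0.097571 rad, q = (φ − β) mod 2π = 0.042055 rad → L = 7.2·(0.097571 + 11.022325 + 0.042055) = 7.2·11.161951 = 80.366047 m
LSR: p² = d² − 2 + 2cos(α−β) + 2d(sin α + sin β) = 125.786662; p = √p² = 11.215465; φ = atan2(−cos α − cos β, d + sin α + sin β) − atan2(−2, p) = 0.000501 rad; t = (φ − α) mod 2π = 6.186462 rad, q = (φ − β) mod 2π = 0.042903 rad → L = 7.2·(6.186462 + 11.215465 + 0.042903) = 7.2·17.444831 = 125.602782 m
RSL: p² = d² − 2 + 2cos(α−β) − 2d(sin α + sin β) = 123.345279; p = √p² = 11.106092; φ = atan2(cos α + cos β, d − sin α − sin β) − atan2(2, p) = -0.000506 rad; t = (α − φ) mod 2π = 0.097730 rad, q = (β − φ) mod 2π = 6.241289 rad → L = 7.2·(0.097730 + 11.106092 + 6.241289) = 7.2·17.445112 = 125.604804 m
RLR: c = (6 − d² + 2cos(α−β) + 2d(sin α − sin β))/8 = -14.186455, |c| > 1 → infeasible
LRL: c = (6 − d² + 2cos(α−β) − 2d(sin α − sin β))/8 = -14.964769, |c| > 1 → infeasible
Shortest: RSR with L = 80.366047 m ≈ 80.3660 m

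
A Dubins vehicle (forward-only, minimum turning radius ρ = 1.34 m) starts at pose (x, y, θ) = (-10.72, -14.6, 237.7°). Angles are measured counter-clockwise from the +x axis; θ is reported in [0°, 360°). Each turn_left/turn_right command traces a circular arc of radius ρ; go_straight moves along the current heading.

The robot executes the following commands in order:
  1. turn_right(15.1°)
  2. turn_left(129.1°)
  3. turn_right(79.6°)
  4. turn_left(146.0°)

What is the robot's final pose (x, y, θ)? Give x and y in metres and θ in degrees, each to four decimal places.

(-6.6097, -19.1185, 58.1000°)

set_pose: (x, y, θ) = (-10.7200, -14.6000, 237.7000°), ρ = 1.34
turn_right(15.1°): centre at ρ to the right, rotate −15.1° → (-10.9456, -14.8703, 222.6000°)
turn_left(129.1°): centre at ρ to the left, rotate +129.1° → (-10.2321, -17.1827, 351.7000°)
turn_right(79.6°): centre at ρ to the right, rotate −79.6° → (-9.0864, -18.4595, 272.1000°)
turn_left(146.0°): centre at ρ to the left, rotate +146.0° → (-6.6097, -19.1185, 418.1000° ≡ 58.1000°)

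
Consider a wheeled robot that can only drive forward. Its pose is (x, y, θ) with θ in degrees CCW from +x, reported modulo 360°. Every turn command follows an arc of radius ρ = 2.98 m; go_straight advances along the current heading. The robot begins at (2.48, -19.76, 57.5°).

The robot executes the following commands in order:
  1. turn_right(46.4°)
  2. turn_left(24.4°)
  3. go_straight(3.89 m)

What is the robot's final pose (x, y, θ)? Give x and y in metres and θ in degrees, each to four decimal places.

set_pose: (x, y, θ) = (2.4800, -19.7600, 57.5000°), ρ = 2.98
turn_right(46.4°): centre at ρ to the right, rotate −46.4° → (4.4196, -18.4369, 11.1000°)
turn_left(24.4°): centre at ρ to the left, rotate +24.4° → (5.5764, -17.9387, 35.5000°)
go_straight(3.89): x += 3.89·cos θ, y += 3.89·sin θ → (8.7433, -15.6798, 35.5000°)

(8.7433, -15.6798, 35.5000°)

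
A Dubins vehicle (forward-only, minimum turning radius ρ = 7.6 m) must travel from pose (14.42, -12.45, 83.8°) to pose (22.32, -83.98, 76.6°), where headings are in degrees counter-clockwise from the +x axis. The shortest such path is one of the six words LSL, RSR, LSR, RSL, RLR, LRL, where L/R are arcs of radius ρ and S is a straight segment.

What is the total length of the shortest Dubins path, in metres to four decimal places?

Let ψ = atan2(Δy, Δx) = atan2(-71.53, 7.90) = -83.6976° be the start→goal bearing.
Normalize: d = |goal − start| / ρ = 71.964928/7.6 = 9.469070, α = (θ_start − ψ) mod 360° = 167.4976° = 2.923385 rad, β = (θ_goal − ψ) mod 360° = 160.2976° = 2.797721 rad.
Common terms: sin α = 0.216480, cos α = -0.976287, sin β = 0.337134, cos β = -0.941457, cos(α−β) = 0.992115, d² = 89.663277. Work in radians in the unit-radius frame; every candidate has L = ρ·(t + p + q).
LSL: p² = 2 + d² − 2cos(α−β) + 2d(sin α − sin β) = 87.394082; p = √p² = 9.348480; φ = atan2(cos β − cos α, d + sin α − sin β) = 0.003726 rad; t = (φ − α) mod 2π = 3.363526 rad, q = (β − φ) mod 2π = 2.793995 rad → L = 7.6·(3.363526 + 9.348480 + 2.793995) = 7.6·15.506002 = 117.845614 m
RSR: p² = 2 + d² − 2cos(α−β) + 2d(sin β − sin α) = 91.964014; p = √p² = 9.589787; φ = atan2(cos α − cos β, d − sin α + sin β) = -0.003632 rad; t = (α − φ) mod 2π = 2.927017 rad, q = (φ − β) mod 2π = 3.481832 rad → L = 7.6·(2.927017 + 9.589787 + 3.481832) = 7.6·15.998636 = 121.589633 m
LSR: p² = d² − 2 + 2cos(α−β) + 2d(sin α + sin β) = 100.131939; p = √p² = 10.006595; φ = atan2(−cos α − cos β, d + sin α + sin β) − atan2(−2, p) = 0.386324 rad; t = (φ − α) mod 2π = 3.746125 rad, q = (φ − β) mod 2π = 3.871788 rad → L = 7.6·(3.746125 + 10.006595 + 3.871788) = 7.6·17.624507 = 133.946257 m
RSL: p² = d² − 2 + 2cos(α−β) − 2d(sin α + sin β) = 79.163074; p = √p² = 8.897363; φ = atan2(cos α + cos β, d − sin α − sin β) − atan2(2, p) = -0.432985 rad; t = (α − φ) mod 2π = 3.356370 rad, q = (β − φ) mod 2π = 3.230706 rad → L = 7.6·(3.356370 + 8.897363 + 3.230706) = 7.6·15.484440 = 117.681744 m
RLR: c = (6 − d² + 2cos(α−β) + 2d(sin α − sin β))/8 = -10.495502, |c| > 1 → infeasible
LRL: c = (6 − d² + 2cos(α−β) − 2d(sin α − sin β))/8 = -9.924260, |c| > 1 → infeasible
Shortest: RSL with L = 117.681744 m ≈ 117.6817 m

117.6817 m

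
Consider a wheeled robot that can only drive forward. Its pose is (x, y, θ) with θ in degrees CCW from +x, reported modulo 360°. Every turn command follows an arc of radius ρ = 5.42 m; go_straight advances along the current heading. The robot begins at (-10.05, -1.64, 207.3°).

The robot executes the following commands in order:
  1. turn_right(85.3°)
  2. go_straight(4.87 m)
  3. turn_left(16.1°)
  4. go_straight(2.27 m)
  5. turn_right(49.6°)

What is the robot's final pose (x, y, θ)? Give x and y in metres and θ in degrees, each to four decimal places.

set_pose: (x, y, θ) = (-10.0500, -1.6400, 207.3000°), ρ = 5.42
turn_right(85.3°): centre at ρ to the right, rotate −85.3° → (-17.1323, 0.3041, 122.0000°)
go_straight(4.87): x += 4.87·cos θ, y += 4.87·sin θ → (-19.7130, 4.4341, 122.0000°)
turn_left(16.1°): centre at ρ to the left, rotate +16.1° → (-20.6898, 5.5961, 138.1000°)
go_straight(2.27): x += 2.27·cos θ, y += 2.27·sin θ → (-22.3794, 7.1121, 138.1000°)
turn_right(49.6°): centre at ρ to the right, rotate −49.6° → (-24.1779, 11.2882, 88.5000°)

(-24.1779, 11.2882, 88.5000°)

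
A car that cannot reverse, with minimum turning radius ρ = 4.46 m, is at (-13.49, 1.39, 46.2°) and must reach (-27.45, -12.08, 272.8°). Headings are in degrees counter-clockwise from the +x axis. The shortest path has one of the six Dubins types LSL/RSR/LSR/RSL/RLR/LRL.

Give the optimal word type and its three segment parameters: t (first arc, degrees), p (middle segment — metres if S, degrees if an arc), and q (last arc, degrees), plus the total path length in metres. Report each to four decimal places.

Let ψ = atan2(Δy, Δx) = atan2(-13.47, -13.96) = -136.0234° be the start→goal bearing.
Normalize: d = |goal − start| / ρ = 19.399033/4.46 = 4.349559, α = (θ_start − ψ) mod 360° = 182.2234° = 3.180398 rad, β = (θ_goal − ψ) mod 360° = 48.8234° = 0.852129 rad.
Common terms: sin α = -0.038796, cos α = -0.999247, sin β = 0.752684, cos β = 0.658382, cos(α−β) = -0.687088, d² = 18.918664. Work in radians in the unit-radius frame; every candidate has L = ρ·(t + p + q).
LSL: p² = 2 + d² − 2cos(α−β) + 2d(sin α − sin β) = 15.407662; p = √p² = 3.925260; φ = atan2(cos β − cos α, d + sin α − sin β) = 0.435979 rad; t = (φ − α) mod 2π = 3.538766 rad, q = (β − φ) mod 2π = 0.416150 rad → L = 4.46·(3.538766 + 3.925260 + 0.416150) = 4.46·7.880176 = 35.145583 m
RSR: p² = 2 + d² − 2cos(α−β) + 2d(sin β − sin α) = 29.178016; p = √p² = 5.401668; φ = atan2(cos α − cos β, d − sin α + sin β) = -0.311906 rad; t = (α − φ) mod 2π = 3.492305 rad, q = (φ − β) mod 2π = 5.119150 rad → L = 4.46·(3.492305 + 5.401668 + 5.119150) = 4.46·14.013122 = 62.498526 m
LSR: p² = d² − 2 + 2cos(α−β) + 2d(sin α + sin β) = 21.754685; p = √p² = 4.664192; φ = atan2(−cos α − cos β, d + sin α + sin β) − atan2(−2, p) = 0.472301 rad; t = (φ − α) mod 2π = 3.575088 rad, q = (φ − β) mod 2π = 5.903357 rad → L = 4.46·(3.575088 + 4.664192 + 5.903357) = 4.46·14.142637 = 63.076163 m
RSL: p² = d² − 2 + 2cos(α−β) − 2d(sin α + sin β) = 9.334294; p = √p² = 3.055208; φ = atan2(cos α + cos β, d − sin α − sin β) − atan2(2, p) = -0.673099 rad; t = (α − φ) mod 2π = 3.853497 rad, q = (β − φ) mod 2π = 1.525228 rad → L = 4.46·(3.853497 + 3.055208 + 1.525228) = 4.46·8.433932 = 37.615339 m
RLR: c = (6 − d² + 2cos(α−β) + 2d(sin α − sin β))/8 = -2.647252, |c| > 1 → infeasible
LRL: c = (6 − d² + 2cos(α−β) − 2d(sin α − sin β))/8 = -0.925958; p = 2π − arccos c = 3.528825 rad; φ = atan2(cos β − cos α, d + sin α − sin β) = 0.435979 rad; t = (φ − α + p/2) mod 2π = 5.303178 rad, q = (β − α − t + p) mod 2π = 2.180563 rad → L = 4.46·(5.303178 + 3.528825 + 2.180563) = 4.46·11.012566 = 49.116044 m
Shortest: LSL with L = 35.145583 m ≈ 35.1456 m
Convert LSL to answer units (arcs ×180/π): t = 3.538766·180/π = 202.7564°, p = ρ·p = 4.46·3.925260 = 17.5067 m, q = 0.416150·180/π = 23.8436°, L = 35.1456 m.

LSL: t = 202.7564°, p = 17.5067 m, q = 23.8436°, L = 35.1456 m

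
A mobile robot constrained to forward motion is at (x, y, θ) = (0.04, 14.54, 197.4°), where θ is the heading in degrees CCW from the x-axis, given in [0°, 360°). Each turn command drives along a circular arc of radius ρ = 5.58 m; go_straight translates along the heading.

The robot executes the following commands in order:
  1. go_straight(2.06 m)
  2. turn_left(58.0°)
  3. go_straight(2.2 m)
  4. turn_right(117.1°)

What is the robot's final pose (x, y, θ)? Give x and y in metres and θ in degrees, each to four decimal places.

(-15.3233, 5.1172, 138.3000°)

set_pose: (x, y, θ) = (0.0400, 14.5400, 197.4000°), ρ = 5.58
go_straight(2.06): x += 2.06·cos θ, y += 2.06·sin θ → (-1.9257, 13.9240, 197.4000°)
turn_left(58.0°): centre at ρ to the left, rotate +58.0° → (-5.6569, 10.0059, 255.4000°)
go_straight(2.2): x += 2.2·cos θ, y += 2.2·sin θ → (-6.2115, 7.8769, 255.4000°)
turn_right(117.1°): centre at ρ to the right, rotate −117.1° → (-15.3233, 5.1172, 138.3000°)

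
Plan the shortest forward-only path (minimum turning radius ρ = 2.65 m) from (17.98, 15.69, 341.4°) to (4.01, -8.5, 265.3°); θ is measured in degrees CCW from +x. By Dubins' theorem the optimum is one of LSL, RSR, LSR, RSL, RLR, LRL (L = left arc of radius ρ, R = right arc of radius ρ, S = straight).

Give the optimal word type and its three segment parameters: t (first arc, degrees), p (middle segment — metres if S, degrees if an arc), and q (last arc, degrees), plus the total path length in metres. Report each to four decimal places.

Let ψ = atan2(Δy, Δx) = atan2(-24.19, -13.97) = -120.0069° be the start→goal bearing.
Normalize: d = |goal − start| / ρ = 27.934155/2.65 = 10.541190, α = (θ_start − ψ) mod 360° = 101.4069° = 1.769885 rad, β = (θ_goal − ψ) mod 360° = 25.3069° = 0.441689 rad.
Common terms: sin α = 0.980247, cos α = -0.197776, sin β = 0.427467, cos β = 0.904031, cos(α−β) = 0.240228, d² = 111.116696. Work in radians in the unit-radius frame; every candidate has L = ρ·(t + p + q).
LSL: p² = 2 + d² − 2cos(α−β) + 2d(sin α − sin β) = 124.290163; p = √p² = 11.148550; φ = atan2(cos β − cos α, d + sin α − sin β) = 0.098991 rad; t = (φ − α) mod 2π = 4.612292 rad, q = (β − φ) mod 2π = 0.342698 rad → L = 2.65·(4.612292 + 11.148550 + 0.342698) = 2.65·16.103540 = 42.674380 m
RSR: p² = 2 + d² − 2cos(α−β) + 2d(sin β − sin α) = 100.982318; p = √p² = 10.048996; φ = atan2(cos α − cos β, d − sin α + sin β) = -0.109864 rad; t = (α − φ) mod 2π = 1.879749 rad, q = (φ − β) mod 2π = 5.731632 rad → L = 2.65·(1.879749 + 10.048996 + 5.731632) = 2.65·17.660377 = 46.799998 m
LSR: p² = d² − 2 + 2cos(α−β) + 2d(sin α + sin β) = 139.275123; p = √p² = 11.801488; φ = atan2(−cos α − cos β, d + sin α + sin β) − atan2(−2, p) = 0.108838 rad; t = (φ − α) mod 2π = 4.622138 rad, q = (φ − β) mod 2π = 5.950334 rad → L = 2.65·(4.622138 + 11.801488 + 5.950334) = 2.65·22.373960 = 59.290994 m
RSL: p² = d² − 2 + 2cos(α−β) − 2d(sin α + sin β) = 79.919182; p = √p² = 8.939753; φ = atan2(cos α + cos β, d − sin α − sin β) − atan2(2, p) = -0.142923 rad; t = (α − φ) mod 2π = 1.912808 rad, q = (β − φ) mod 2π = 0.584612 rad → L = 2.65·(1.912808 + 8.939753 + 0.584612) = 2.65·11.437173 = 30.308509 m
RLR: c = (6 − d² + 2cos(α−β) + 2d(sin α − sin β))/8 = -11.622790, |c| > 1 → infeasible
LRL: c = (6 − d² + 2cos(α−β) − 2d(sin α − sin β))/8 = -14.536270, |c| > 1 → infeasible
Shortest: RSL with L = 30.308509 m ≈ 30.3085 m
Convert RSL to answer units (arcs ×180/π): t = 1.912808·180/π = 109.5958°, p = ρ·p = 2.65·8.939753 = 23.6903 m, q = 0.584612·180/π = 33.4958°, L = 30.3085 m.

RSL: t = 109.5958°, p = 23.6903 m, q = 33.4958°, L = 30.3085 m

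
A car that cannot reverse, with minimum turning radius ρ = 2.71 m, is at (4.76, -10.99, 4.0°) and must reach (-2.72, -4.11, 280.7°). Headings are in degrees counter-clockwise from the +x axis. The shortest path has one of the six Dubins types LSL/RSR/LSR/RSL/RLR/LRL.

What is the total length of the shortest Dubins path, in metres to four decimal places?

Let ψ = atan2(Δy, Δx) = atan2(6.88, -7.48) = 137.3926° be the start→goal bearing.
Normalize: d = |goal − start| / ρ = 10.162913/2.71 = 3.750152, α = (θ_start − ψ) mod 360° = 226.6074° = 3.955046 rad, β = (θ_goal − ψ) mod 360° = 143.3074° = 2.501186 rad.
Common terms: sin α = -0.726664, cos α = -0.686993, sin β = 0.597521, cos β = -0.801853, cos(α−β) = 0.116671, d² = 14.063643. Work in radians in the unit-radius frame; every candidate has L = ρ·(t + p + q).
LSL: p² = 2 + d² − 2cos(α−β) + 2d(sin α − sin β) = 5.898511; p = √p² = 2.428685; φ = atan2(cos β − cos α, d + sin α − sin β) = -0.047311 rad; t = (φ − α) mod 2π = 2.280829 rad, q = (β − φ) mod 2π = 2.548497 rad → L = 2.71·(2.280829 + 2.428685 + 2.548497) = 2.71·7.258011 = 19.669210 m
RSR: p² = 2 + d² − 2cos(α−β) + 2d(sin β − sin α) = 25.762092; p = √p² = 5.075637; φ = atan2(cos α − cos β, d − sin α + sin β) = 0.022632 rad; t = (α − φ) mod 2π = 3.932414 rad, q = (φ − β) mod 2π = 3.804631 rad → L = 2.71·(3.932414 + 5.075637 + 3.804631) = 2.71·12.812682 = 34.722367 m
LSR: p² = d² − 2 + 2cos(α−β) + 2d(sin α + sin β) = 11.328378; p = √p² = 3.365766; φ = atan2(−cos α − cos β, d + sin α + sin β) − atan2(−2, p) = 0.926255 rad; t = (φ − α) mod 2π = 3.254395 rad, q = (φ − β) mod 2π = 4.708254 rad → L = 2.71·(3.254395 + 3.365766 + 4.708254) = 2.71·11.328414 = 30.700003 m
RSL: p² = d² − 2 + 2cos(α−β) − 2d(sin α + sin β) = 13.265591; p = √p² = 3.642196; φ = atan2(cos α + cos β, d − sin α − sin β) − atan2(2, p) = -0.868624 rad; t = (α − φ) mod 2π = 4.823670 rad, q = (β − φ) mod 2π = 3.369810 rad → L = 2.71·(4.823670 + 3.642196 + 3.369810) = 2.71·11.835676 = 32.074682 m
RLR: c = (6 − d² + 2cos(α−β) + 2d(sin α − sin β))/8 = -2.220262, |c| > 1 → infeasible
LRL: c = (6 − d² + 2cos(α−β) − 2d(sin α − sin β))/8 = 0.262686; p = 2π − arccos c = 4.978194 rad; φ = atan2(cos β − cos α, d + sin α − sin β) = -0.047311 rad; t = (φ − α + p/2) mod 2π = 4.769926 rad, q = (β − α − t + p) mod 2π = 5.037594 rad → L = 2.71·(4.769926 + 4.978194 + 5.037594) = 2.71·14.785714 = 40.069285 m
Shortest: LSL with L = 19.669210 m ≈ 19.6692 m

19.6692 m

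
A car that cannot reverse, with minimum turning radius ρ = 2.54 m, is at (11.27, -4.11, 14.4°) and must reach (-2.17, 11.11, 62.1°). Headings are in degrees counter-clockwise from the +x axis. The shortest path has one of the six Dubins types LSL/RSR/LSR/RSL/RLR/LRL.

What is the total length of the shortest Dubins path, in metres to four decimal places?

24.8459 m

Let ψ = atan2(Δy, Δx) = atan2(15.22, -13.44) = 131.4461° be the start→goal bearing.
Normalize: d = |goal − start| / ρ = 20.304729/2.54 = 7.993988, α = (θ_start − ψ) mod 360° = 242.9539° = 4.240346 rad, β = (θ_goal − ψ) mod 360° = 290.6539° = 5.072868 rad.
Common terms: sin α = -0.890641, cos α = -0.454707, sin β = -0.935728, cos β = 0.352723, cos(α−β) = 0.673013, d² = 63.903838. Work in radians in the unit-radius frame; every candidate has L = ρ·(t + p + q).
LSL: p² = 2 + d² − 2cos(α−β) + 2d(sin α − sin β) = 65.278658; p = √p² = 8.079521; φ = atan2(cos β − cos α, d + sin α − sin β) = 0.100102 rad; t = (φ − α) mod 2π = 2.142942 rad, q = (β − φ) mod 2π = 4.972766 rad → L = 2.54·(2.142942 + 8.079521 + 4.972766) = 2.54·15.195228 = 38.595880 m
RSR: p² = 2 + d² − 2cos(α−β) + 2d(sin β − sin α) = 63.836967; p = √p² = 7.989804; φ = atan2(cos α − cos β, d − sin α + sin β) = -0.101230 rad; t = (α − φ) mod 2π = 4.341576 rad, q = (φ − β) mod 2π = 1.109087 rad → L = 2.54·(4.341576 + 7.989804 + 1.109087) = 2.54·13.440467 = 34.138787 m
LSR: p² = d² − 2 + 2cos(α−β) + 2d(sin α + sin β) = 34.049918; p = √p² = 5.835231; φ = atan2(−cos α − cos β, d + sin α + sin β) − atan2(−2, p) = 0.346732 rad; t = (φ − α) mod 2π = 2.389571 rad, q = (φ − β) mod 2π = 1.557049 rad → L = 2.54·(2.389571 + 5.835231 + 1.557049) = 2.54·9.781850 = 24.845900 m
RSL: p² = d² − 2 + 2cos(α−β) − 2d(sin α + sin β) = 92.449807; p = √p² = 9.615082; φ = atan2(cos α + cos β, d − sin α − sin β) − atan2(2, p) = -0.215467 rad; t = (α − φ) mod 2π = 4.455813 rad, q = (β − φ) mod 2π = 5.288335 rad → L = 2.54·(4.455813 + 9.615082 + 5.288335) = 2.54·19.359230 = 49.172444 m
RLR: c = (6 − d² + 2cos(α−β) + 2d(sin α − sin β))/8 = -6.979621, |c| > 1 → infeasible
LRL: c = (6 − d² + 2cos(α−β) − 2d(sin α − sin β))/8 = -7.159832, |c| > 1 → infeasible
Shortest: LSR with L = 24.845900 m ≈ 24.8459 m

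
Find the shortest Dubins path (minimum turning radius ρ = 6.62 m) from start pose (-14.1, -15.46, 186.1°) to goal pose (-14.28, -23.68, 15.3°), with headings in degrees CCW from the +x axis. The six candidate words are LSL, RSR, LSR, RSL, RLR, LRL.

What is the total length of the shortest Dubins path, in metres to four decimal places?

Let ψ = atan2(Δy, Δx) = atan2(-8.22, -0.18) = -91.2545° be the start→goal bearing.
Normalize: d = |goal − start| / ρ = 8.221971/6.62 = 1.241990, α = (θ_start − ψ) mod 360° = 277.3545° = 4.840748 rad, β = (θ_goal − ψ) mod 360° = 106.5545° = 1.859726 rad.
Common terms: sin α = -0.991773, cos α = 0.128007, sin β = 0.958549, cos β = -0.284926, cos(α−β) = -0.987136, d² = 1.542538. Work in radians in the unit-radius frame; every candidate has L = ρ·(t + p + q).
LSL: p² = 2 + d² − 2cos(α−β) + 2d(sin α − sin β) = 0.672250; p = √p² = 0.819909; φ = atan2(cos β − cos α, d + sin α − sin β) = -2.613793 rad; t = (φ − α) mod 2π = 5.111829 rad, q = (β − φ) mod 2π = 4.473519 rad → L = 6.62·(5.111829 + 0.819909 + 4.473519) = 6.62·10.405257 = 68.882800 m
RSR: p² = 2 + d² − 2cos(α−β) + 2d(sin β − sin α) = 10.361371; p = √p² = 3.218908; φ = atan2(cos α − cos β, d − sin α + sin β) = 0.128638 rad; t = (α − φ) mod 2π = 4.712110 rad, q = (φ − β) mod 2π = 4.552098 rad → L = 6.62·(4.712110 + 3.218908 + 4.552098) = 6.62·12.483116 = 82.638228 m
LSR: p² = d² − 2 + 2cos(α−β) + 2d(sin α + sin β) = -2.514262 < 0 → infeasible
RSL: p² = d² − 2 + 2cos(α−β) − 2d(sin α + sin β) = -2.349207 < 0 → infeasible
RLR: c = (6 − d² + 2cos(α−β) + 2d(sin α − sin β))/8 = -0.295171; p = 2π − arccos c = 4.412754 rad; φ = atan2(cos α − cos β, d − sin α + sin β) = 0.128638 rad; t = (α − φ + p/2) mod 2π = 0.635302 rad, q = (α − β − t + p) mod 2π = 0.475289 rad → L = 6.62·(0.635302 + 4.412754 + 0.475289) = 6.62·5.523345 = 36.564546 m
LRL: c = (6 − d² + 2cos(α−β) − 2d(sin α − sin β))/8 = 0.915969; p = 2π − arccos c = 5.870305 rad; φ = atan2(cos β − cos α, d + sin α − sin β) = -2.613793 rad; t = (φ − α + p/2) mod 2π = 1.763796 rad, q = (β − α − t + p) mod 2π = 1.125486 rad → L = 6.62·(1.763796 + 5.870305 + 1.125486) = 6.62·8.759587 = 57.988465 m
Shortest: RLR with L = 36.564546 m ≈ 36.5645 m

36.5645 m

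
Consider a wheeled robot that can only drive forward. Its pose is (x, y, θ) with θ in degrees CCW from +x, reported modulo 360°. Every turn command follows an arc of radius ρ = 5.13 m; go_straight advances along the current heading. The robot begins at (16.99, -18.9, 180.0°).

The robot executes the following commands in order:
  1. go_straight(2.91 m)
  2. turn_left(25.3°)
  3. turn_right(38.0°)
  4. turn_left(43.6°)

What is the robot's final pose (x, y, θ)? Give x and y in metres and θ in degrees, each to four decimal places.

(4.8052, -20.3612, 210.9000°)

set_pose: (x, y, θ) = (16.9900, -18.9000, 180.0000°), ρ = 5.13
go_straight(2.91): x += 2.91·cos θ, y += 2.91·sin θ → (14.0800, -18.9000, 180.0000°)
turn_left(25.3°): centre at ρ to the left, rotate +25.3° → (11.8877, -19.3921, 205.3000°)
turn_right(38.0°): centre at ρ to the right, rotate −38.0° → (8.5675, -19.7586, 167.3000°)
turn_left(43.6°): centre at ρ to the left, rotate +43.6° → (4.8052, -20.3612, 210.9000°)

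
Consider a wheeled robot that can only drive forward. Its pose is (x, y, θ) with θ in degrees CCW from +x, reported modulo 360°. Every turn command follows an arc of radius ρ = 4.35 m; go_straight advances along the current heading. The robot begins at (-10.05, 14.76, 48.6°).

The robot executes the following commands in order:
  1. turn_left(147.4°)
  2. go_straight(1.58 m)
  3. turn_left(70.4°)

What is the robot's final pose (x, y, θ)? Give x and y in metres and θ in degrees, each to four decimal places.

set_pose: (x, y, θ) = (-10.0500, 14.7600, 48.6000°), ρ = 4.35
turn_left(147.4°): centre at ρ to the left, rotate +147.4° → (-14.5120, 21.8182, 196.0000°)
go_straight(1.58): x += 1.58·cos θ, y += 1.58·sin θ → (-16.0308, 21.3827, 196.0000°)
turn_left(70.4°): centre at ρ to the left, rotate +70.4° → (-19.1732, 17.4743, 266.4000°)

(-19.1732, 17.4743, 266.4000°)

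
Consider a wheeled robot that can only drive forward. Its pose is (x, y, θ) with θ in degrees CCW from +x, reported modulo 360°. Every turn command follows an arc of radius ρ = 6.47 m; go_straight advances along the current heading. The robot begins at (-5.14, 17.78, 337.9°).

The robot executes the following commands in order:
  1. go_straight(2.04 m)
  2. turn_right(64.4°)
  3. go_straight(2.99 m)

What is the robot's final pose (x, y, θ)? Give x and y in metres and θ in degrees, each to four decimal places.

(0.9564, 8.4284, 273.5000°)

set_pose: (x, y, θ) = (-5.1400, 17.7800, 337.9000°), ρ = 6.47
go_straight(2.04): x += 2.04·cos θ, y += 2.04·sin θ → (-3.2499, 17.0125, 337.9000°)
turn_right(64.4°): centre at ρ to the right, rotate −64.4° → (0.7739, 11.4128, 273.5000°)
go_straight(2.99): x += 2.99·cos θ, y += 2.99·sin θ → (0.9564, 8.4284, 273.5000°)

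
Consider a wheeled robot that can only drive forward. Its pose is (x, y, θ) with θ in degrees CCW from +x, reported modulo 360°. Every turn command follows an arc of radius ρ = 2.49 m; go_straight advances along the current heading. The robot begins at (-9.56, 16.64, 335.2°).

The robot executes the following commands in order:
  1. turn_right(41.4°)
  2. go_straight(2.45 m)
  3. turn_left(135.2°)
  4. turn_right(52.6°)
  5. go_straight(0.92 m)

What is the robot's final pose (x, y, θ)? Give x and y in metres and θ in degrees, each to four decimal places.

(-0.2305, 15.0114, 16.4000°)

set_pose: (x, y, θ) = (-9.5600, 16.6400, 335.2000°), ρ = 2.49
turn_right(41.4°): centre at ρ to the right, rotate −41.4° → (-8.3262, 15.3845, 293.8000°)
go_straight(2.45): x += 2.45·cos θ, y += 2.45·sin θ → (-7.3375, 13.1428, 293.8000°)
turn_left(135.2°): centre at ρ to the left, rotate +135.2° → (-2.7346, 13.2553, 429.0000° ≡ 69.0000°)
turn_right(52.6°): centre at ρ to the right, rotate −52.6° → (-1.1131, 14.7517, 16.4000°)
go_straight(0.92): x += 0.92·cos θ, y += 0.92·sin θ → (-0.2305, 15.0114, 16.4000°)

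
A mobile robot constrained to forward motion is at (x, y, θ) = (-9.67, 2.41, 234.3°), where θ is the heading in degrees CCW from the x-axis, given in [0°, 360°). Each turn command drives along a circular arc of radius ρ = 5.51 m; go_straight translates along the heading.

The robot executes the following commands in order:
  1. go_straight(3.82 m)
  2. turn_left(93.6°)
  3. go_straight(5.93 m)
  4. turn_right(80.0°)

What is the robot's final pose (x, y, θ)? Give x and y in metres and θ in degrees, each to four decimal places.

(-3.1520, -18.4669, 247.9000°)

set_pose: (x, y, θ) = (-9.6700, 2.4100, 234.3000°), ρ = 5.51
go_straight(3.82): x += 3.82·cos θ, y += 3.82·sin θ → (-11.8991, -0.6922, 234.3000°)
turn_left(93.6°): centre at ρ to the left, rotate +93.6° → (-10.3526, -8.5751, 327.9000°)
go_straight(5.93): x += 5.93·cos θ, y += 5.93·sin θ → (-5.3291, -11.7263, 327.9000°)
turn_right(80.0°): centre at ρ to the right, rotate −80.0° → (-3.1520, -18.4669, 247.9000°)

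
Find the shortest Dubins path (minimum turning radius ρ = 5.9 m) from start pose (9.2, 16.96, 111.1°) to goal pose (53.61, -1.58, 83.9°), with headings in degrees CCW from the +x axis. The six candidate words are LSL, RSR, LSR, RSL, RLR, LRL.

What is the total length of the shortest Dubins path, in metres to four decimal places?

Let ψ = atan2(Δy, Δx) = atan2(-18.54, 44.41) = -22.6592° be the start→goal bearing.
Normalize: d = |goal − start| / ρ = 48.124627/5.9 = 8.156716, α = (θ_start − ψ) mod 360° = 133.7592° = 2.334539 rad, β = (θ_goal − ψ) mod 360° = 106.5592° = 1.859810 rad.
Common terms: sin α = 0.722252, cos α = -0.691630, sin β = 0.958526, cos β = -0.285007, cos(α−β) = 0.889416, d² = 66.532022. Work in radians in the unit-radius frame; every candidate has L = ρ·(t + p + q).
LSL: p² = 2 + d² − 2cos(α−β) + 2d(sin α − sin β) = 62.898763; p = √p² = 7.930874; φ = atan2(cos β − cos α, d + sin α − sin β) = 0.051293 rad; t = (φ − α) mod 2π = 3.999939 rad, q = (β − φ) mod 2π = 1.808516 rad → L = 5.9·(3.999939 + 7.930874 + 1.808516) = 5.9·13.739330 = 81.062046 m
RSR: p² = 2 + d² − 2cos(α−β) + 2d(sin β − sin α) = 70.607616; p = √p² = 8.402834; φ = atan2(cos α − cos β, d − sin α + sin β) = -0.048410 rad; t = (α − φ) mod 2π = 2.382949 rad, q = (φ − β) mod 2π = 4.374966 rad → L = 5.9·(2.382949 + 8.402834 + 4.374966) = 5.9·15.160749 = 89.448417 m
LSR: p² = d² − 2 + 2cos(α−β) + 2d(sin α + sin β) = 93.730113; p = √p² = 9.681431; φ = atan2(−cos α − cos β, d + sin α + sin β) − atan2(−2, p) = 0.302668 rad; t = (φ − α) mod 2π = 4.251314 rad, q = (φ − β) mod 2π = 4.726044 rad → L = 5.9·(4.251314 + 9.681431 + 4.726044) = 5.9·18.658789 = 110.086856 m
RSL: p² = d² − 2 + 2cos(α−β) − 2d(sin α + sin β) = 38.891598; p = √p² = 6.236313; φ = atan2(cos α + cos β, d − sin α − sin β) − atan2(2, p) = -0.460022 rad; t = (α − φ) mod 2π = 2.794561 rad, q = (β − φ) mod 2π = 2.319832 rad → L = 5.9·(2.794561 + 6.236313 + 2.319832) = 5.9·11.350706 = 66.969163 m
RLR: c = (6 − d² + 2cos(α−β) + 2d(sin α − sin β))/8 = -7.825952, |c| > 1 → infeasible
LRL: c = (6 − d² + 2cos(α−β) − 2d(sin α − sin β))/8 = -6.862345, |c| > 1 → infeasible
Shortest: RSL with L = 66.969163 m ≈ 66.9692 m

66.9692 m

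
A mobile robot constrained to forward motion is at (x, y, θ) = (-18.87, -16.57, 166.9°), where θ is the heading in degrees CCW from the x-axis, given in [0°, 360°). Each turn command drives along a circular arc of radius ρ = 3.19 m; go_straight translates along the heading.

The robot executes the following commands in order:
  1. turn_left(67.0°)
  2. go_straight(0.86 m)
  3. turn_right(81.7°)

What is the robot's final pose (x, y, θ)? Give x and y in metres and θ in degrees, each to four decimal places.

set_pose: (x, y, θ) = (-18.8700, -16.5700, 166.9000°), ρ = 3.19
turn_left(67.0°): centre at ρ to the left, rotate +67.0° → (-22.1705, -17.7974, 233.9000°)
go_straight(0.86): x += 0.86·cos θ, y += 0.86·sin θ → (-22.6772, -18.4923, 233.9000°)
turn_right(81.7°): centre at ρ to the right, rotate −81.7° → (-26.7425, -19.4346, 152.2000°)

(-26.7425, -19.4346, 152.2000°)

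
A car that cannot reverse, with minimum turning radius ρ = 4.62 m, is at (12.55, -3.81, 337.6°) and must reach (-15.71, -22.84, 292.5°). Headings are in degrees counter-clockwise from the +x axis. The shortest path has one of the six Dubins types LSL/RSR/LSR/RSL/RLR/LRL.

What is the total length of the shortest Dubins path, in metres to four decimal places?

Let ψ = atan2(Δy, Δx) = atan2(-19.03, -28.26) = -146.0441° be the start→goal bearing.
Normalize: d = |goal − start| / ρ = 34.070053/4.62 = 7.374470, α = (θ_start − ψ) mod 360° = 123.6441° = 2.157996 rad, β = (θ_goal − ψ) mod 360° = 78.5441° = 1.370853 rad.
Common terms: sin α = 0.832495, cos α = -0.554032, sin β = 0.980078, cos β = 0.198614, cos(α−β) = 0.705872, d² = 54.382812. Work in radians in the unit-radius frame; every candidate has L = ρ·(t + p + q).
LSL: p² = 2 + d² − 2cos(α−β) + 2d(sin α − sin β) = 52.794385; p = √p² = 7.265974; φ = atan2(cos β − cos α, d + sin α − sin β) = 0.103771 rad; t = (φ − α) mod 2π = 4.228960 rad, q = (β − φ) mod 2π = 1.267081 rad → L = 4.62·(4.228960 + 7.265974 + 1.267081) = 4.62·12.762016 = 58.960515 m
RSR: p² = 2 + d² − 2cos(α−β) + 2d(sin β − sin α) = 57.147754; p = √p² = 7.559613; φ = atan2(cos α − cos β, d − sin α + sin β) = -0.099727 rad; t = (α − φ) mod 2π = 2.257723 rad, q = (φ − β) mod 2π = 4.812606 rad → L = 4.62·(2.257723 + 7.559613 + 4.812606) = 4.62·14.629942 = 67.590333 m
LSR: p² = d² − 2 + 2cos(α−β) + 2d(sin α + sin β) = 80.528088; p = √p² = 8.973744; φ = atan2(−cos α − cos β, d + sin α + sin β) − atan2(−2, p) = 0.257956 rad; t = (φ − α) mod 2π = 4.383145 rad, q = (φ − β) mod 2π = 5.170289 rad → L = 4.62·(4.383145 + 8.973744 + 5.170289) = 4.62·18.527178 = 85.595564 m
RSL: p² = d² − 2 + 2cos(α−β) − 2d(sin α + sin β) = 27.061023; p = √p² = 5.202021; φ = atan2(cos α + cos β, d − sin α − sin β) − atan2(2, p) = -0.430859 rad; t = (α − φ) mod 2π = 2.588855 rad, q = (β − φ) mod 2π = 1.801712 rad → L = 4.62·(2.588855 + 5.202021 + 1.801712) = 4.62·9.592588 = 44.317757 m
RLR: c = (6 − d² + 2cos(α−β) + 2d(sin α − sin β))/8 = -6.143469, |c| > 1 → infeasible
LRL: c = (6 − d² + 2cos(α−β) − 2d(sin α − sin β))/8 = -5.599298, |c| > 1 → infeasible
Shortest: RSL with L = 44.317757 m ≈ 44.3178 m

44.3178 m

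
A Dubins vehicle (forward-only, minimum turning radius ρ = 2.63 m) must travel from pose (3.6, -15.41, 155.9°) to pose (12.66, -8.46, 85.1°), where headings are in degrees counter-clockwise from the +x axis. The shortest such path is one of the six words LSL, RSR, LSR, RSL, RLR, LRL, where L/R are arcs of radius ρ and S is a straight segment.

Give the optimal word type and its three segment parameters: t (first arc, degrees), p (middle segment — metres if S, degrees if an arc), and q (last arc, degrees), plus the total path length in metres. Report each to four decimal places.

RSL: t = 161.3274°, p = 4.8901 m, q = 90.5274°, L = 16.4508 m

Let ψ = atan2(Δy, Δx) = atan2(6.95, 9.06) = 37.4921° be the start→goal bearing.
Normalize: d = |goal − start| / ρ = 11.418673/2.63 = 4.341701, α = (θ_start − ψ) mod 360° = 118.4079° = 2.066608 rad, β = (θ_goal − ψ) mod 360° = 47.6079° = 0.830914 rad.
Common terms: sin α = 0.879583, cos α = -0.475745, sin β = 0.738548, cos β = 0.674201, cos(α−β) = 0.328867, d² = 18.850366. Work in radians in the unit-radius frame; every candidate has L = ρ·(t + p + q).
LSL: p² = 2 + d² − 2cos(α−β) + 2d(sin α − sin β) = 21.417295; p = √p² = 4.627882; φ = atan2(cos β − cos α, d + sin α − sin β) = 0.251113 rad; t = (φ − α) mod 2π = 4.467691 rad, q = (β − φ) mod 2π = 0.579802 rad → L = 2.63·(4.467691 + 4.627882 + 0.579802) = 2.63·9.675375 = 25.446235 m
RSR: p² = 2 + d² − 2cos(α−β) + 2d(sin β − sin α) = 18.967971; p = √p² = 4.355223; φ = atan2(cos α − cos β, d − sin α + sin β) = -0.267207 rad; t = (α − φ) mod 2π = 2.333814 rad, q = (φ − β) mod 2π = 5.185064 rad → L = 2.63·(2.333814 + 4.355223 + 5.185064) = 2.63·11.874102 = 31.228888 m
LSR: p² = d² − 2 + 2cos(α−β) + 2d(sin α + sin β) = 31.558984; p = √p² = 5.617738; φ = atan2(−cos α − cos β, d + sin α + sin β) − atan2(−2, p) = 0.308737 rad; t = (φ − α) mod 2π = 4.525315 rad, q = (φ − β) mod 2π = 5.761008 rad → L = 2.63·(4.525315 + 5.617738 + 5.761008) = 2.63·15.904061 = 41.827680 m
RSL: p² = d² − 2 + 2cos(α−β) − 2d(sin α + sin β) = 3.457216; p = √p² = 1.859359; φ = atan2(cos α + cos β, d − sin α − sin β) − atan2(2, p) = -0.749086 rad; t = (α − φ) mod 2π = 2.815694 rad, q = (β − φ) mod 2π = 1.580001 rad → L = 2.63·(2.815694 + 1.859359 + 1.580001) = 2.63·6.255054 = 16.450791 m
RLR: c = (6 − d² + 2cos(α−β) + 2d(sin α − sin β))/8 = -1.370996, |c| > 1 → infeasible
LRL: c = (6 − d² + 2cos(α−β) − 2d(sin α − sin β))/8 = -1.677162, |c| > 1 → infeasible
Shortest: RSL with L = 16.450791 m ≈ 16.4508 m
Convert RSL to answer units (arcs ×180/π): t = 2.815694·180/π = 161.3274°, p = ρ·p = 2.63·1.859359 = 4.8901 m, q = 1.580001·180/π = 90.5274°, L = 16.4508 m.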